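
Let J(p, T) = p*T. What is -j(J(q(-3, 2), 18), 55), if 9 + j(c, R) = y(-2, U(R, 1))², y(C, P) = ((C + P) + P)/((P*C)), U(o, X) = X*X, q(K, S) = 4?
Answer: 9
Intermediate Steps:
U(o, X) = X²
y(C, P) = (C + 2*P)/(C*P) (y(C, P) = (C + 2*P)/((C*P)) = (C + 2*P)*(1/(C*P)) = (C + 2*P)/(C*P))
J(p, T) = T*p
j(c, R) = -9 (j(c, R) = -9 + (1/(1²) + 2/(-2))² = -9 + (1/1 + 2*(-½))² = -9 + (1 - 1)² = -9 + 0² = -9 + 0 = -9)
-j(J(q(-3, 2), 18), 55) = -1*(-9) = 9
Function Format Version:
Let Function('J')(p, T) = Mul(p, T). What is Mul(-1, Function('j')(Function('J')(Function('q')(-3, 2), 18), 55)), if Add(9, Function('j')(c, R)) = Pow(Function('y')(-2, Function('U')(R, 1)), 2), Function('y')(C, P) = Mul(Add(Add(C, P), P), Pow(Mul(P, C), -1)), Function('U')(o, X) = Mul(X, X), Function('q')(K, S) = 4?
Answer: 9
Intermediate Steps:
Function('U')(o, X) = Pow(X, 2)
Function('y')(C, P) = Mul(Pow(C, -1), Pow(P, -1), Add(C, Mul(2, P))) (Function('y')(C, P) = Mul(Add(C, Mul(2, P)), Pow(Mul(C, P), -1)) = Mul(Add(C, Mul(2, P)), Mul(Pow(C, -1), Pow(P, -1))) = Mul(Pow(C, -1), Pow(P, -1), Add(C, Mul(2, P))))
Function('J')(p, T) = Mul(T, p)
Function('j')(c, R) = -9 (Function('j')(c, R) = Add(-9, Pow(Add(Pow(Pow(1, 2), -1), Mul(2, Pow(-2, -1))), 2)) = Add(-9, Pow(Add(Pow(1, -1), Mul(2, Rational(-1, 2))), 2)) = Add(-9, Pow(Add(1, -1), 2)) = Add(-9, Pow(0, 2)) = Add(-9, 0) = -9)
Mul(-1, Function('j')(Function('J')(Function('q')(-3, 2), 18), 55)) = Mul(-1, -9) = 9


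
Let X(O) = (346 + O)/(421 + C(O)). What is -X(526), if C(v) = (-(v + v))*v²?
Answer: 872/291062731 ≈ 2.9959e-6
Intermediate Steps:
C(v) = -2*v³ (C(v) = (-2*v)*v² = -2*v³)
X(O) = (346 + O)/(421 - 2*O³)
-X(526) = -(-346 - 1*526)/(-421 + 2*526³) = -(-346 - 526)/(-421 + 2*145531576) = -(-872)/(-421 + 291063152) = -(-872)/291062731 = -1*(-872/291062731) = 872/291062731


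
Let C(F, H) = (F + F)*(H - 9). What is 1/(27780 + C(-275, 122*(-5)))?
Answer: 1/368230 ≈ 2.7157e-6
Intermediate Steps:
C(F, H) = 2*F*(-9 + H) (C(F, H) = (2*F)*(-9 + H) = 2*F*(-9 + H))
1/(27780 + C(-275, 122*(-5))) = 1/(27780 + 2*(-275)*(-9 + 122*(-5))) = 1/(27780 + 2*(-275)*(-9 - 610)) = 1/(27780 + 2*(-275)*(-619)) = 1/(27780 + 340450) = 1/368230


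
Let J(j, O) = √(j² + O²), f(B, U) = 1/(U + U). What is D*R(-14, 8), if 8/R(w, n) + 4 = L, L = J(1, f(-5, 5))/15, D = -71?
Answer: 720000/5069 + 1200*√101/5069 ≈ 144.42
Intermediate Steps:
f(B, U) = 1/(2*U)
J(j, O) = √(O² + j²)
L = √101/150 (L = √(((½)/5)² + 1²)/15 = √(((½)*(⅕))² + 1)*(1/15) = √((⅒)² + 1)*(1/15) = √(1/100 + 1)*(1/15) = √(101/100)*(1/15) = (√101/10)*(1/15) = √101/150 ≈ 0.066999)
R(w, n) = 8/(-4 + √101/150)
D*R(-14, 8) = -71*(-720000/359899 - 1200*√101/359899) = 720000/5069 + 1200*√101/5069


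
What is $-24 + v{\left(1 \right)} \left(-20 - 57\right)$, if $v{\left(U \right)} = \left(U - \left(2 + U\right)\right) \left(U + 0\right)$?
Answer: $130$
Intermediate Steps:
$v{\left(U \right)} = - 2 U$
$-24 + v{\left(1 \right)} \left(-20 - 57\right) = -24 + \left(-2\right) 1 \left(-20 - 57\right) = -24 - -154 = -24 + 154 = 130$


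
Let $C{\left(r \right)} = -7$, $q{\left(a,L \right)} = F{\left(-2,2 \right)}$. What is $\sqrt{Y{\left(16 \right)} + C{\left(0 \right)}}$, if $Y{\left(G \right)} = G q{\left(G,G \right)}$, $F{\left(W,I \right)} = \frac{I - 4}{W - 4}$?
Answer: $\frac{i \sqrt{15}}{3} \approx 1.291 i$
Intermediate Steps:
$F{\left(W,I \right)} = \frac{-4 + I}{-4 + W}$
$q{\left(a,L \right)} = \frac{1}{3}$ ($q{\left(a,L \right)} = \frac{-4 + 2}{-4 - 2} = \frac{1}{-6} \left(-2\right) = \left(- \frac{1}{6}\right) \left(-2\right) = \frac{1}{3}$)
$Y{\left(G \right)} = \frac{G}{3}$ ($Y{\left(G \right)} = G \frac{1}{3} = \frac{G}{3}$)
$\sqrt{Y{\left(16 \right)} + C{\left(0 \right)}} = \sqrt{\frac{1}{3} \cdot 16 - 7} = \sqrt{\frac{16}{3} - 7} = \sqrt{- \frac{5}{3}} = \frac{i \sqrt{15}}{3}$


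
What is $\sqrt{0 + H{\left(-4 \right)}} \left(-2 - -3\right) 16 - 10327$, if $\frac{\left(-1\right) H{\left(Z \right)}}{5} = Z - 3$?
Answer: $-10327 + 16 \sqrt{35} \approx -10232.0$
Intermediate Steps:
$H{\left(Z \right)} = 15 - 5 Z$ ($H{\left(Z \right)} = - 5 \left(Z - 3\right) = - 5 \left(-3 + Z\right) = 15 - 5 Z$)
$\sqrt{0 + H{\left(-4 \right)}} \left(-2 - -3\right) 16 - 10327 = \sqrt{0 + \left(15 - -20\right)} \left(-2 - -3\right) 16 - 10327 = \sqrt{0 + \left(15 + 20\right)} \left(-2 + 3\right) 16 - 10327 = \sqrt{0 + 35} \cdot 1 \cdot 16 - 10327 = \sqrt{35} \cdot 1 \cdot 16 - 10327 = \sqrt{35} \cdot 16 - 10327 = 16 \sqrt{35} - 10327 = -10327 + 16 \sqrt{35}$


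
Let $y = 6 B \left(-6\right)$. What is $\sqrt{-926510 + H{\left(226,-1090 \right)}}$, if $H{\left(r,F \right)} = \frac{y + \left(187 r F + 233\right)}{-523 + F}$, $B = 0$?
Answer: $\frac{i \sqrt{2336261591479}}{1613} \approx 947.6 i$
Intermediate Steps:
$y = 0$ ($y = 6 \cdot 0 \left(-6\right) = 0 \left(-6\right) = 0$)
$H{\left(r,F \right)} = \frac{233 + 187 F r}{-523 + F}$ ($H{\left(r,F \right)} = \frac{0 + \left(187 r F + 233\right)}{-523 + F} = \frac{0 + \left(187 F r + 233\right)}{-523 + F} = \frac{0 + \left(233 + 187 F r\right)}{-523 + F} = \frac{233 + 187 F r}{-523 + F}$)
$\sqrt{-926510 + H{\left(226,-1090 \right)}} = \sqrt{-926510 + \frac{233 + 187 \left(-1090\right) 226}{-523 - 1090}} = \sqrt{-926510 + \frac{233 - 46065580}{-1613}} = \sqrt{-926510 - - \frac{46065347}{1613}} = \sqrt{-926510 + \frac{46065347}{1613}} = \sqrt{- \frac{1448395283}{1613}} = \frac{i \sqrt{2336261591479}}{1613}$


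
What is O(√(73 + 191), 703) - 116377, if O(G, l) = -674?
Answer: -117051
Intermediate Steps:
O(√(73 + 191), 703) - 116377 = -674 - 116377 = -117051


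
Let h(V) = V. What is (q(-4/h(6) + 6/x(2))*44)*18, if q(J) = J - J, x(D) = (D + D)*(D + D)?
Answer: 0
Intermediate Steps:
x(D) = 4*D² (x(D) = (2*D)*(2*D) = 4*D²)
q(J) = 0
(q(-4/h(6) + 6/x(2))*44)*18 = (0*44)*18 = 0*18 = 0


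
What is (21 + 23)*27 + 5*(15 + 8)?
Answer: 1303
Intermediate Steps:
(21 + 23)*27 + 5*(15 + 8) = 44*27 + 5*23 = 1188 + 115 = 1303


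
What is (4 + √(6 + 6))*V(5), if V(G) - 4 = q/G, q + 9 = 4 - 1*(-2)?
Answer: 68/5 + 34*√3/5 ≈ 25.378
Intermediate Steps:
q = -3 (q = -9 + (4 - 1*(-2)) = -9 + (4 + 2) = -9 + 6 = -3)
V(G) = 4 - 3/G
(4 + √(6 + 6))*V(5) = (4 + √(6 + 6))*(4 - 3/5) = (4 + √12)*(4 - 3*⅕) = (4 + 2*√3)*(4 - ⅗) = (4 + 2*√3)*(17/5) = 68/5 + 34*√3/5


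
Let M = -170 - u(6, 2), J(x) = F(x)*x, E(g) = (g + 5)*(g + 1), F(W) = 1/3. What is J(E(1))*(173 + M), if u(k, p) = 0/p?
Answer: 12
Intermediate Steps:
F(W) = ⅓
u(k, p) = 0
E(g) = (1 + g)*(5 + g) (E(g) = (5 + g)*(1 + g) = (1 + g)*(5 + g))
J(x) = x/3
M = -170 (M = -170 - 1*0 = -170 + 0 = -170)
J(E(1))*(173 + M) = ((5 + 1² + 6*1)/3)*(173 - 170) = ((5 + 1 + 6)/3)*3 = ((⅓)*12)*3 = 4*3 = 12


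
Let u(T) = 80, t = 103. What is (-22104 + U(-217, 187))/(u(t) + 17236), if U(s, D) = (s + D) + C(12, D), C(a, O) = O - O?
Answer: -3689/2886 ≈ -1.2782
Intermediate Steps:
C(a, O) = 0
U(s, D) = D + s (U(s, D) = (s + D) + 0 = (D + s) + 0 = D + s)
(-22104 + U(-217, 187))/(u(t) + 17236) = (-22104 + (187 - 217))/(80 + 17236) = (-22104 - 30)/17316 = -22134*1/17316 = -3689/2886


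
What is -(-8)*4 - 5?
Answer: 27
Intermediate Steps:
-(-8)*4 - 5 = -2*(-16) - 5 = 32 - 5 = 27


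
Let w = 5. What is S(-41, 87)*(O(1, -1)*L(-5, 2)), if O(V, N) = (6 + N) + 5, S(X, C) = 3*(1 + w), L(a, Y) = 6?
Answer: 1080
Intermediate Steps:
S(X, C) = 18 (S(X, C) = 3*(1 + 5) = 3*6 = 18)
O(V, N) = 11 + N
S(-41, 87)*(O(1, -1)*L(-5, 2)) = 18*((11 - 1)*6) = 18*(10*6) = 18*60 = 1080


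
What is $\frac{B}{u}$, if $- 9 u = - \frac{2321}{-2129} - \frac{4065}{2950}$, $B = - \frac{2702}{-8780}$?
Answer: $\frac{218186307}{22670399} \approx 9.6243$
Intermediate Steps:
$B = \frac{1351}{4390}$ ($B = \left(-2702\right) \left(- \frac{1}{8780}\right) = \frac{1351}{4390} \approx 0.30774$)
$u = \frac{361487}{11304990}$ ($u = - \frac{- \frac{2321}{-2129} - \frac{4065}{2950}}{9} = - \frac{\left(-2321\right) \left(- \frac{1}{2129}\right) - \frac{813}{590}}{9} = - \frac{\frac{2321}{2129} - \frac{813}{590}}{9} = \left(- \frac{1}{9}\right) \left(- \frac{361487}{1256110}\right) = \frac{361487}{11304990} \approx 0.031976$)
$\frac{B}{u} = \frac{1351}{4390 \cdot \frac{361487}{11304990}} = \frac{1351}{4390} \cdot \frac{11304990}{361487} = \frac{218186307}{22670399}$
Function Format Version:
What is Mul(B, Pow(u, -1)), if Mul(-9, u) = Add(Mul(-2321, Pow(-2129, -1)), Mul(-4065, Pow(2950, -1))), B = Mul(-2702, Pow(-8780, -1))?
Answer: Rational(218186307, 22670399) ≈ 9.6243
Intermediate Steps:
B = Rational(1351, 4390) (B = Mul(-2702, Rational(-1, 8780)) = Rational(1351, 4390) ≈ 0.30774)
u = Rational(361487, 11304990) (u = Mul(Rational(-1, 9), Add(Mul(-2321, Pow(-2129, -1)), Mul(-4065, Pow(2950, -1)))) = Mul(Rational(-1, 9), Add(Mul(-2321, Rational(-1, 2129)), Mul(-4065, Rational(1, 2950)))) = Mul(Rational(-1, 9), Add(Rational(2321, 2129), Rational(-813, 590))) = Mul(Rational(-1, 9), Rational(-361487, 1256110)) = Rational(361487, 11304990) ≈ 0.031976)
Mul(B, Pow(u, -1)) = Mul(Rational(1351, 4390), Pow(Rational(361487, 11304990), -1)) = Mul(Rational(1351, 4390), Rational(11304990, 361487)) = Rational(218186307, 22670399)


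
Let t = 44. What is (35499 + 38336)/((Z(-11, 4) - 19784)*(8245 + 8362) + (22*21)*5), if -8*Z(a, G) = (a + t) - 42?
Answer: -590680/2628255161 ≈ -0.00022474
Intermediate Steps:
Z(a, G) = -¼ - a/8 (Z(a, G) = -((a + 44) - 42)/8 = -((44 + a) - 42)/8 = -(2 + a)/8 = -¼ - a/8)
(35499 + 38336)/((Z(-11, 4) - 19784)*(8245 + 8362) + (22*21)*5) = (35499 + 38336)/(((-¼ - ⅛*(-11)) - 19784)*(8245 + 8362) + (22*21)*5) = 73835/(((-¼ + 11/8) - 19784)*16607 + 462*5) = 73835/((9/8 - 19784)*16607 + 2310) = 73835/(-158263/8*16607 + 2310) = 73835/(-2628273641/8 + 2310) = 73835/(-2628255161/8) = 73835*(-8/2628255161) = -590680/2628255161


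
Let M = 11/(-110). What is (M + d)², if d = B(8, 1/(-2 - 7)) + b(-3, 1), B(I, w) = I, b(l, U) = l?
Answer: 2401/100 ≈ 24.010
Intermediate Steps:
d = 5 (d = 8 - 3 = 5)
M = -⅒ (M = 11*(-1/110) = -⅒ ≈ -0.10000)
(M + d)² = (-⅒ + 5)² = (49/10)² = 2401/100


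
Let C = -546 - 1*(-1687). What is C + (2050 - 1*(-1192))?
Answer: 4383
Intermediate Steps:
C = 1141 (C = -546 + 1687 = 1141)
C + (2050 - 1*(-1192)) = 1141 + (2050 - 1*(-1192)) = 1141 + (2050 + 1192) = 1141 + 3242 = 4383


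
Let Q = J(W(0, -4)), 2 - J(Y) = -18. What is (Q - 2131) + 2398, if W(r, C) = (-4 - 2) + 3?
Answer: 287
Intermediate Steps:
W(r, C) = -3 (W(r, C) = -6 + 3 = -3)
J(Y) = 20 (J(Y) = 2 - 1*(-18) = 2 + 18 = 20)
Q = 20
(Q - 2131) + 2398 = (20 - 2131) + 2398 = -2111 + 2398 = 287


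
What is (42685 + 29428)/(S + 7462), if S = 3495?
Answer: 72113/10957 ≈ 6.5815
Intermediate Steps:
(42685 + 29428)/(S + 7462) = (42685 + 29428)/(3495 + 7462) = 72113/10957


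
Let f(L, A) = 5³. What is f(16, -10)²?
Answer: 15625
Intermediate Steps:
f(L, A) = 125
f(16, -10)² = 125² = 15625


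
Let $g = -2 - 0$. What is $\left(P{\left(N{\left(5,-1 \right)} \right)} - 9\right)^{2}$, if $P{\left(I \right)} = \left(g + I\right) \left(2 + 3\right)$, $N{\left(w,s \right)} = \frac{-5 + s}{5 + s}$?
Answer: $\frac{2809}{4} \approx 702.25$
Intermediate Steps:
$N{\left(w,s \right)} = \frac{-5 + s}{5 + s}$
$g = -2$ ($g = -2 + 0 = -2$)
$P{\left(I \right)} = -10 + 5 I$ ($P{\left(I \right)} = \left(-2 + I\right) \left(2 + 3\right) = \left(-2 + I\right) 5 = -10 + 5 I$)
$\left(P{\left(N{\left(5,-1 \right)} \right)} - 9\right)^{2} = \left(\left(-10 + 5 \frac{-5 - 1}{5 - 1}\right) - 9\right)^{2} = \left(\left(-10 + 5 \cdot \frac{1}{4} \left(-6\right)\right) - 9\right)^{2} = \left(\left(-10 + 5 \left(- \frac{3}{2}\right)\right) - 9\right)^{2} = \left(\left(-10 - \frac{15}{2}\right) - 9\right)^{2} = \left(- \frac{35}{2} - 9\right)^{2} = \left(- \frac{53}{2}\right)^{2} = \frac{2809}{4}$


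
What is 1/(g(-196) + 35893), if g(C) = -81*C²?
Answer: -1/3075803 ≈ -3.2512e-7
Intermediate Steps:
1/(g(-196) + 35893) = 1/(-81*(-196)² + 35893) = 1/(-81*38416 + 35893) = 1/(-3111696 + 35893) = 1/(-3075803) = -1/3075803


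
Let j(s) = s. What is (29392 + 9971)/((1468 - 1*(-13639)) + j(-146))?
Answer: 13121/4987 ≈ 2.6310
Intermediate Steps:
(29392 + 9971)/((1468 - 1*(-13639)) + j(-146)) = (29392 + 9971)/((1468 - 1*(-13639)) - 146) = 39363/((1468 + 13639) - 146) = 39363/(15107 - 146) = 39363/14961 = 39363*(1/14961) = 13121/4987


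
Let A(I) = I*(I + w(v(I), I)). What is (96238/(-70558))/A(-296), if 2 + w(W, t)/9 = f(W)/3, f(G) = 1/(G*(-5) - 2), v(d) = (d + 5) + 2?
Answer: -625547/42626345656 ≈ -1.4675e-5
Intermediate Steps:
v(d) = 7 + d (v(d) = (5 + d) + 2 = 7 + d)
f(G) = 1/(-2 - 5*G) (f(G) = 1/(-5*G - 2) = 1/(-2 - 5*G))
w(W, t) = -18 - 3/(2 + 5*W) (w(W, t) = -18 + 9*(-1/(2 + 5*W)/3) = -18 + 9*(-1/(2 + 5*W)*(⅓)) = -18 + 9*(-1/(3*(2 + 5*W))) = -18 - 3/(2 + 5*W))
A(I) = I*(I + 3*(-223 - 30*I)/(37 + 5*I)) (A(I) = I*(I + 3*(-13 - 30*(7 + I))/(2 + 5*(7 + I))) = I*(I + 3*(-13 + (-210 - 30*I))/(2 + (35 + 5*I))) = I*(I + 3*(-223 - 30*I)/(37 + 5*I)))
(96238/(-70558))/A(-296) = (96238/(-70558))/((-296*(-3 + (-18 - 296)*(37 + 5*(-296)))/(37 + 5*(-296)))) = (96238*(-1/70558))/((-296*(-3 - 314*(37 - 1480))/(37 - 1480))) = -48119*39/(8*(-3 - 314*(-1443)))/35279 = -48119*39/(8*(-3 + 453102))/35279 = -48119/(35279*((-296*(-1/1443)*453099))) = -48119/(35279*1208264/13) = -48119/35279*13/1208264 = -625547/42626345656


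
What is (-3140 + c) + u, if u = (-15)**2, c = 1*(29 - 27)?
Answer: -2913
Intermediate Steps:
c = 2 (c = 1*2 = 2)
u = 225
(-3140 + c) + u = (-3140 + 2) + 225 = -3138 + 225 = -2913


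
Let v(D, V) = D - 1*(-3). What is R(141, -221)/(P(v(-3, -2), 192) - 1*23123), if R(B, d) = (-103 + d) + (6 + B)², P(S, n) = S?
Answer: -21285/23123 ≈ -0.92051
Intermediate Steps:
v(D, V) = 3 + D (v(D, V) = D + 3 = 3 + D)
R(B, d) = -103 + d + (6 + B)²
R(141, -221)/(P(v(-3, -2), 192) - 1*23123) = (-103 - 221 + (6 + 141)²)/((3 - 3) - 1*23123) = (-103 - 221 + 147²)/(0 - 23123) = (-103 - 221 + 21609)/(-23123) = 21285*(-1/23123) = -21285/23123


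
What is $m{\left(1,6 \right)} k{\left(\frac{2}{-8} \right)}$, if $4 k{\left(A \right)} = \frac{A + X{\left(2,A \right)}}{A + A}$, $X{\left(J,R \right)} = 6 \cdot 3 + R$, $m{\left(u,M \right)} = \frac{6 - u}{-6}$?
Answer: $\frac{175}{24} \approx 7.2917$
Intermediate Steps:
$m{\left(u,M \right)} = -1 + \frac{u}{6}$ ($m{\left(u,M \right)} = \left(6 - u\right) \left(- \frac{1}{6}\right) = -1 + \frac{u}{6}$)
$X{\left(J,R \right)} = 18 + R$
$k{\left(A \right)} = \frac{18 + 2 A}{8 A}$ ($k{\left(A \right)} = \frac{\left(A + \left(18 + A\right)\right) \frac{1}{A + A}}{4} = \frac{\left(18 + 2 A\right) \frac{1}{2 A}}{4} = \frac{\frac{1}{2} \frac{1}{A} \left(18 + 2 A\right)}{4} = \frac{18 + 2 A}{8 A}$)
$m{\left(1,6 \right)} k{\left(\frac{2}{-8} \right)} = \left(-1 + \frac{1}{6} \cdot 1\right) \frac{9 + \frac{2}{-8}}{4 \frac{2}{-8}} = \left(-1 + \frac{1}{6}\right) \frac{9 + 2 \left(- \frac{1}{8}\right)}{4 \cdot 2 \left(- \frac{1}{8}\right)} = - \frac{5 \frac{9 - \frac{1}{4}}{4 \left(- \frac{1}{4}\right)}}{6} = - \frac{5 \cdot \frac{1}{4} \left(-4\right) \frac{35}{4}}{6} = \left(- \frac{5}{6}\right) \left(- \frac{35}{4}\right) = \frac{175}{24}$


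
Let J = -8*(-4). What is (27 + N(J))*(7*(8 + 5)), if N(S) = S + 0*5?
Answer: 5369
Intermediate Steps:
J = 32
N(S) = S (N(S) = S + 0 = S)
(27 + N(J))*(7*(8 + 5)) = (27 + 32)*(7*(8 + 5)) = 59*(7*13) = 59*91 = 5369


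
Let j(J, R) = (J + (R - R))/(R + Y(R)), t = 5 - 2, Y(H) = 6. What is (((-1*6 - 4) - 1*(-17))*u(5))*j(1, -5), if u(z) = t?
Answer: 21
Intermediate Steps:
t = 3
j(J, R) = J/(6 + R) (j(J, R) = (J + (R - R))/(R + 6) = (J + 0)/(6 + R) = J/(6 + R))
u(z) = 3
(((-1*6 - 4) - 1*(-17))*u(5))*j(1, -5) = (((-1*6 - 4) - 1*(-17))*3)*(1/(6 - 5)) = (((-6 - 4) + 17)*3)*(1/1) = ((-10 + 17)*3)*(1*1) = (7*3)*1 = 21*1 = 21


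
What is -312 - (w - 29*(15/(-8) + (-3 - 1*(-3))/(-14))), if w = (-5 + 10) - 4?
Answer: -2939/8 ≈ -367.38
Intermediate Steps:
w = 1 (w = 5 - 4 = 1)
-312 - (w - 29*(15/(-8) + (-3 - 1*(-3))/(-14))) = -312 - (1 - 29*(15/(-8) + (-3 - 1*(-3))/(-14))) = -312 - (1 - 29*(15*(-1/8) + (-3 + 3)*(-1/14))) = -312 - (1 - 29*(-15/8 + 0*(-1/14))) = -312 - (1 - 29*(-15/8 + 0)) = -312 - (1 - 29*(-15/8)) = -312 - (1 + 435/8) = -312 - 1*443/8 = -312 - 443/8 = -2939/8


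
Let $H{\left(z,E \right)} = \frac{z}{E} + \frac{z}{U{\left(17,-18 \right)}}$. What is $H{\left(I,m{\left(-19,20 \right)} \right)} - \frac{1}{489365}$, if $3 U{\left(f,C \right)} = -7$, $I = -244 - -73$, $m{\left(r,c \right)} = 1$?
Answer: $- \frac{334725667}{3425555} \approx -97.714$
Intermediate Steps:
$I = -171$ ($I = -244 + 73 = -171$)
$U{\left(f,C \right)} = - \frac{7}{3}$ ($U{\left(f,C \right)} = \frac{1}{3} \left(-7\right) = - \frac{7}{3}$)
$H{\left(z,E \right)} = - \frac{3 z}{7} + \frac{z}{E}$ ($H{\left(z,E \right)} = \frac{z}{E} + \frac{z}{- \frac{7}{3}} = \frac{z}{E} + z \left(- \frac{3}{7}\right) = \frac{z}{E} - \frac{3 z}{7} = - \frac{3 z}{7} + \frac{z}{E}$)
$H{\left(I,m{\left(-19,20 \right)} \right)} - \frac{1}{489365} = \left(\left(- \frac{3}{7}\right) \left(-171\right) - \frac{171}{1}\right) - \frac{1}{489365} = \left(\frac{513}{7} - 171\right) - \frac{1}{489365} = - \frac{684}{7} - \frac{1}{489365} = - \frac{334725667}{3425555}$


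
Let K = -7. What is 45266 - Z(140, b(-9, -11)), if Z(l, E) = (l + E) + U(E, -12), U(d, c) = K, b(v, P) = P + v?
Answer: 45153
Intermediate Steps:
U(d, c) = -7
Z(l, E) = -7 + E + l (Z(l, E) = (l + E) - 7 = (E + l) - 7 = -7 + E + l)
45266 - Z(140, b(-9, -11)) = 45266 - (-7 + (-11 - 9) + 140) = 45266 - (-7 - 20 + 140) = 45266 - 1*113 = 45266 - 113 = 45153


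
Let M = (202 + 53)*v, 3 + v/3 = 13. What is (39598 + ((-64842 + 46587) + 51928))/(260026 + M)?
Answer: 73271/267676 ≈ 0.27373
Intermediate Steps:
v = 30 (v = -9 + 3*13 = -9 + 39 = 30)
M = 7650 (M = (202 + 53)*30 = 255*30 = 7650)
(39598 + ((-64842 + 46587) + 51928))/(260026 + M) = (39598 + ((-64842 + 46587) + 51928))/(260026 + 7650) = (39598 + (-18255 + 51928))/267676 = (39598 + 33673)*(1/267676) = 73271*(1/267676) = 73271/267676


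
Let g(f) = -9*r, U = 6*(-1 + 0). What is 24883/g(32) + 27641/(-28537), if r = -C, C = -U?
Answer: 708593557/1540998 ≈ 459.83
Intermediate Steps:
U = -6 (U = 6*(-1) = -6)
C = 6 (C = -1*(-6) = 6)
r = -6 (r = -1*6 = -6)
g(f) = 54 (g(f) = -9*(-6) = 54)
24883/g(32) + 27641/(-28537) = 24883/54 + 27641/(-28537) = 24883*(1/54) + 27641*(-1/28537) = 24883/54 - 27641/28537 = 708593557/1540998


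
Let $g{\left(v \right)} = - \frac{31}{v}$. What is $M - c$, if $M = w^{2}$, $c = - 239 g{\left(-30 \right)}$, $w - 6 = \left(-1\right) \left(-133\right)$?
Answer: $\frac{587039}{30} \approx 19568.0$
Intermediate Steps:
$w = 139$ ($w = 6 - -133 = 6 + 133 = 139$)
$c = - \frac{7409}{30}$ ($c = - 239 \left(- \frac{31}{-30}\right) = - 239 \left(\left(-31\right) \left(- \frac{1}{30}\right)\right) = \left(-239\right) \frac{31}{30} = - \frac{7409}{30} \approx -246.97$)
$M = 19321$ ($M = 139^{2} = 19321$)
$M - c = 19321 - - \frac{7409}{30} = 19321 + \frac{7409}{30} = \frac{587039}{30}$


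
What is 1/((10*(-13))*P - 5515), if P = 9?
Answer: -1/6685 ≈ -0.00014959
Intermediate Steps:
1/((10*(-13))*P - 5515) = 1/((10*(-13))*9 - 5515) = 1/(-130*9 - 5515) = 1/(-1170 - 5515) = 1/(-6685) = -1/6685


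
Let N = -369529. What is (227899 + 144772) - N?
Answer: 742200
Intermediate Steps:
(227899 + 144772) - N = (227899 + 144772) - 1*(-369529) = 372671 + 369529 = 742200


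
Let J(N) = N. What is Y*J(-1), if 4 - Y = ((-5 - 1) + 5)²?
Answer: -3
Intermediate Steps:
Y = 3 (Y = 4 - ((-5 - 1) + 5)² = 4 - (-6 + 5)² = 4 - 1*(-1)² = 4 - 1*1 = 4 - 1 = 3)
Y*J(-1) = 3*(-1) = -3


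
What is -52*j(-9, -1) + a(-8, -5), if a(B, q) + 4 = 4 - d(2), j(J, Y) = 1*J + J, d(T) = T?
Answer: 934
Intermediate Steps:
j(J, Y) = 2*J (j(J, Y) = J + J = 2*J)
a(B, q) = -2 (a(B, q) = -4 + (4 - 1*2) = -4 + (4 - 2) = -4 + 2 = -2)
-52*j(-9, -1) + a(-8, -5) = -104*(-9) - 2 = -52*(-18) - 2 = 936 - 2 = 934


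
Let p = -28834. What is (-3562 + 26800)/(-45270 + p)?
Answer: -11619/37052 ≈ -0.31359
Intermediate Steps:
(-3562 + 26800)/(-45270 + p) = (-3562 + 26800)/(-45270 - 28834) = 23238/(-74104) = 23238*(-1/74104) = -11619/37052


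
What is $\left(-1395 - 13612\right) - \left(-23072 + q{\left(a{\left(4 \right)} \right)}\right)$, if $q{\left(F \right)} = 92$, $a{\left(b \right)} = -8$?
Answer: $7973$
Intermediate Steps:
$\left(-1395 - 13612\right) - \left(-23072 + q{\left(a{\left(4 \right)} \right)}\right) = \left(-1395 - 13612\right) - \left(-23072 + 92\right) = -15007 - -22980 = -15007 + 22980 = 7973$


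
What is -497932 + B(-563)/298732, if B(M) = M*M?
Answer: -148747905255/298732 ≈ -4.9793e+5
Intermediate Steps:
B(M) = M²
-497932 + B(-563)/298732 = -497932 + (-563)²/298732 = -497932 + 316969*(1/298732) = -497932 + 316969/298732 = -148747905255/298732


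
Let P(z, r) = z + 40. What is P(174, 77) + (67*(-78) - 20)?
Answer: -5032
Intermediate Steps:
P(z, r) = 40 + z
P(174, 77) + (67*(-78) - 20) = (40 + 174) + (67*(-78) - 20) = 214 + (-5226 - 20) = 214 - 5246 = -5032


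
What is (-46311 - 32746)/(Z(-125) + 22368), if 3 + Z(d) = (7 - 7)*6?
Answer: -79057/22365 ≈ -3.5349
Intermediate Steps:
Z(d) = -3 (Z(d) = -3 + (7 - 7)*6 = -3 + 0*6 = -3 + 0 = -3)
(-46311 - 32746)/(Z(-125) + 22368) = (-46311 - 32746)/(-3 + 22368) = -79057/22365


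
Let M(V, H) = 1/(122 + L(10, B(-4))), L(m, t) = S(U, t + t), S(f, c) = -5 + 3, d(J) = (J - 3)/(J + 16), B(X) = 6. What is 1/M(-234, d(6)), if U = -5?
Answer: 120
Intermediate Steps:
d(J) = (-3 + J)/(16 + J)
S(f, c) = -2
L(m, t) = -2
M(V, H) = 1/120 (M(V, H) = 1/(122 - 2) = 1/120)
1/M(-234, d(6)) = 1/(1/120) = 120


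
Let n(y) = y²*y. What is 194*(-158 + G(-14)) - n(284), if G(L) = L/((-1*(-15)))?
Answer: -344057056/15 ≈ -2.2937e+7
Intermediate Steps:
G(L) = L/15
n(y) = y³
194*(-158 + G(-14)) - n(284) = 194*(-158 + (1/15)*(-14)) - 1*284³ = 194*(-158 - 14/15) - 1*22906304 = 194*(-2384/15) - 22906304 = -462496/15 - 22906304 = -344057056/15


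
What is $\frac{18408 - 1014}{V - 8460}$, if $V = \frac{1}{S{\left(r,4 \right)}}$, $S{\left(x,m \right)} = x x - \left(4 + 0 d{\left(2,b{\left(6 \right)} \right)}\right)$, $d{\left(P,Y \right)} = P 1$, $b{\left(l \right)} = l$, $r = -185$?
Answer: $- \frac{595240074}{289509659} \approx -2.056$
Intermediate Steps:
$d{\left(P,Y \right)} = P$
$S{\left(x,m \right)} = -4 + x^{2}$ ($S{\left(x,m \right)} = x x + \left(-4 + 0 \cdot 2\right) = x^{2} + \left(-4 + 0\right) = x^{2} - 4 = -4 + x^{2}$)
$V = \frac{1}{34221}$ ($V = \frac{1}{-4 + \left(-185\right)^{2}} = \frac{1}{-4 + 34225} = \frac{1}{34221} \approx 2.9222 \cdot 10^{-5}$)
$\frac{18408 - 1014}{V - 8460} = \frac{18408 - 1014}{\frac{1}{34221} - 8460} = \frac{17394}{- \frac{289509659}{34221}} = 17394 \left(- \frac{34221}{289509659}\right) = - \frac{595240074}{289509659}$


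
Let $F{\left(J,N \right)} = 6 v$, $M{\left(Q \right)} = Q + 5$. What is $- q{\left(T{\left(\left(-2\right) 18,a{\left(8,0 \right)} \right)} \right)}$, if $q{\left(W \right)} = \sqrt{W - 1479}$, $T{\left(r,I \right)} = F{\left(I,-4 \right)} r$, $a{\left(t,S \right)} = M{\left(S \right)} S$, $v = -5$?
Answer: $- i \sqrt{399} \approx - 19.975 i$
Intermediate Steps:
$M{\left(Q \right)} = 5 + Q$
$a{\left(t,S \right)} = S \left(5 + S\right)$ ($a{\left(t,S \right)} = \left(5 + S\right) S = S \left(5 + S\right)$)
$F{\left(J,N \right)} = -30$ ($F{\left(J,N \right)} = 6 \left(-5\right) = -30$)
$T{\left(r,I \right)} = - 30 r$
$q{\left(W \right)} = \sqrt{-1479 + W}$
$- q{\left(T{\left(\left(-2\right) 18,a{\left(8,0 \right)} \right)} \right)} = - \sqrt{-1479 - 30 \left(\left(-2\right) 18\right)} = - \sqrt{-1479 - -1080} = - \sqrt{-1479 + 1080} = - \sqrt{-399} = - i \sqrt{399}$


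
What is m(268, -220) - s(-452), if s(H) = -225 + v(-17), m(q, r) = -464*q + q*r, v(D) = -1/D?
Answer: -3112480/17 ≈ -1.8309e+5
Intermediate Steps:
s(H) = -3824/17 (s(H) = -225 - 1/(-17) = -225 - 1*(-1/17) = -225 + 1/17 = -3824/17)
m(268, -220) - s(-452) = 268*(-464 - 220) - 1*(-3824/17) = 268*(-684) + 3824/17 = -183312 + 3824/17 = -3112480/17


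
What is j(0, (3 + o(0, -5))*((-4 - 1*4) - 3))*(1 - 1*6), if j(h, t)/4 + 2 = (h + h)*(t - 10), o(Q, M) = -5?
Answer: 40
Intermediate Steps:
j(h, t) = -8 + 8*h*(-10 + t) (j(h, t) = -8 + 4*((h + h)*(t - 10)) = -8 + 4*((2*h)*(-10 + t)) = -8 + 4*(2*h*(-10 + t)) = -8 + 8*h*(-10 + t))
j(0, (3 + o(0, -5))*((-4 - 1*4) - 3))*(1 - 1*6) = (-8 - 80*0 + 8*0*((3 - 5)*((-4 - 1*4) - 3)))*(1 - 1*6) = (-8 + 0 + 8*0*(-2*((-4 - 4) - 3)))*(1 - 6) = (-8 + 0 + 8*0*(-2*(-8 - 3)))*(-5) = (-8 + 0 + 8*0*(-2*(-11)))*(-5) = (-8 + 0 + 8*0*22)*(-5) = (-8 + 0 + 0)*(-5) = -8*(-5) = 40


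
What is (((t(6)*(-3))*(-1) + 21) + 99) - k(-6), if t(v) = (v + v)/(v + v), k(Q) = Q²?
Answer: 87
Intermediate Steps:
t(v) = 1 (t(v) = (2*v)/((2*v)) = (2*v)*(1/(2*v)) = 1)
(((t(6)*(-3))*(-1) + 21) + 99) - k(-6) = (((1*(-3))*(-1) + 21) + 99) - 1*(-6)² = ((-3*(-1) + 21) + 99) - 1*36 = ((3 + 21) + 99) - 36 = (24 + 99) - 36 = 123 - 36 = 87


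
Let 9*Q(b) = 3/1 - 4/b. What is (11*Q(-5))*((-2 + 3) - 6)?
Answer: -209/9 ≈ -23.222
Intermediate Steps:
Q(b) = 1/3 - 4/(9*b) (Q(b) = (3/1 - 4/b)/9 = (3*1 - 4/b)/9 = (3 - 4/b)/9 = 1/3 - 4/(9*b))
(11*Q(-5))*((-2 + 3) - 6) = (11*((1/9)*(-4 + 3*(-5))/(-5)))*((-2 + 3) - 6) = (11*((1/9)*(-1/5)*(-4 - 15)))*(1 - 6) = (11*((1/9)*(-1/5)*(-19)))*(-5) = (11*(19/45))*(-5) = (209/45)*(-5) = -209/9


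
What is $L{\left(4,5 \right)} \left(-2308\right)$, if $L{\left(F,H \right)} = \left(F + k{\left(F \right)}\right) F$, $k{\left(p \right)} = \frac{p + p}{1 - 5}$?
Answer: $-18464$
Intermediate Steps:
$k{\left(p \right)} = - \frac{p}{2}$ ($k{\left(p \right)} = \frac{2 p}{1 - 5} = \frac{2 p}{-4} = 2 p \left(- \frac{1}{4}\right) = - \frac{p}{2}$)
$L{\left(F,H \right)} = \frac{F^{2}}{2}$ ($L{\left(F,H \right)} = \left(F - \frac{F}{2}\right) F = \frac{F}{2} F = \frac{F^{2}}{2}$)
$L{\left(4,5 \right)} \left(-2308\right) = \frac{4^{2}}{2} \left(-2308\right) = \frac{1}{2} \cdot 16 \left(-2308\right) = 8 \left(-2308\right) = -18464$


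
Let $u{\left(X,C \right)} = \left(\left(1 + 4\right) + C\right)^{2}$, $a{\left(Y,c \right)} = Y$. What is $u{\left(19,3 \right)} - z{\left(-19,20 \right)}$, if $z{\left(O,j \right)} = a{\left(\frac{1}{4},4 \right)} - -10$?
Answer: $\frac{215}{4} \approx 53.75$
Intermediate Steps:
$u{\left(X,C \right)} = \left(5 + C\right)^{2}$
$z{\left(O,j \right)} = \frac{41}{4}$ ($z{\left(O,j \right)} = \frac{1}{4} - -10 = \frac{1}{4} + 10 = \frac{41}{4}$)
$u{\left(19,3 \right)} - z{\left(-19,20 \right)} = \left(5 + 3\right)^{2} - \frac{41}{4} = 8^{2} - \frac{41}{4} = 64 - \frac{41}{4} = \frac{215}{4}$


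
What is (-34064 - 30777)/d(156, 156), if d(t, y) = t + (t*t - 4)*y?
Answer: -64841/3795948 ≈ -0.017082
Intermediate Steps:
d(t, y) = t + y*(-4 + t**2) (d(t, y) = t + (t**2 - 4)*y = t + (-4 + t**2)*y = t + y*(-4 + t**2))
(-34064 - 30777)/d(156, 156) = (-34064 - 30777)/(156 - 4*156 + 156*156**2) = -64841/(156 - 624 + 156*24336) = -64841/(156 - 624 + 3796416) = -64841/3795948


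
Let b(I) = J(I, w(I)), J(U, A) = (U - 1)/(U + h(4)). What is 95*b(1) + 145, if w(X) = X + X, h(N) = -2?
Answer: 145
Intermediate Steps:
w(X) = 2*X
J(U, A) = (-1 + U)/(-2 + U) (J(U, A) = (U - 1)/(U - 2) = (-1 + U)/(-2 + U))
b(I) = (-1 + I)/(-2 + I)
95*b(1) + 145 = 95*((-1 + 1)/(-2 + 1)) + 145 = 95*(0/(-1)) + 145 = 95*(-1*0) + 145 = 95*0 + 145 = 0 + 145 = 145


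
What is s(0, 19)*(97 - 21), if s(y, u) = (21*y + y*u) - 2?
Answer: -152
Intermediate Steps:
s(y, u) = -2 + 21*y + u*y (s(y, u) = (21*y + u*y) - 2 = -2 + 21*y + u*y)
s(0, 19)*(97 - 21) = (-2 + 21*0 + 19*0)*(97 - 21) = (-2 + 0 + 0)*76 = -2*76 = -152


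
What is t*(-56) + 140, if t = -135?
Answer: 7700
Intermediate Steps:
t*(-56) + 140 = -135*(-56) + 140 = 7560 + 140 = 7700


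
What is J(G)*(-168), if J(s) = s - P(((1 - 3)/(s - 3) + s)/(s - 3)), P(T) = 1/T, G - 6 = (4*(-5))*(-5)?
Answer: -48152454/2729 ≈ -17645.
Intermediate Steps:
G = 106 (G = 6 + (4*(-5))*(-5) = 6 - 20*(-5) = 6 + 100 = 106)
P(T) = 1/T
J(s) = s - (-3 + s)/(s - 2/(-3 + s)) (J(s) = s - 1/(((1 - 3)/(s - 3) + s)/(s - 3)) = s - 1/((-2/(-3 + s) + s)/(-3 + s)) = s - 1/((s - 2/(-3 + s))/(-3 + s)) = s - (-3 + s)/(s - 2/(-3 + s)))
J(G)*(-168) = ((-9 + 106**3 - 4*106**2 + 4*106)/(-2 + 106**2 - 3*106))*(-168) = ((-9 + 1191016 - 4*11236 + 424)/(-2 + 11236 - 318))*(-168) = ((-9 + 1191016 - 44944 + 424)/10916)*(-168) = ((1/10916)*1146487)*(-168) = (1146487/10916)*(-168) = -48152454/2729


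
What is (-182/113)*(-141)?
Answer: 25662/113 ≈ 227.10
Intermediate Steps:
(-182/113)*(-141) = ((1/113)*(-182))*(-141) = -182/113*(-141) = 25662/113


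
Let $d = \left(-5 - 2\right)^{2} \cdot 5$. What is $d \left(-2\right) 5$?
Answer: $-2450$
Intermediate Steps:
$d = 245$ ($d = \left(-7\right)^{2} \cdot 5 = 49 \cdot 5 = 245$)
$d \left(-2\right) 5 = 245 \left(-2\right) 5 = \left(-490\right) 5 = -2450$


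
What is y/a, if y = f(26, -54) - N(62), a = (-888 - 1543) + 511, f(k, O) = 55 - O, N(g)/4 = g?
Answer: 139/1920 ≈ 0.072396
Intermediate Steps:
N(g) = 4*g
a = -1920 (a = -2431 + 511 = -1920)
y = -139 (y = (55 - 1*(-54)) - 4*62 = (55 + 54) - 1*248 = 109 - 248 = -139)
y/a = -139/(-1920) = -139*(-1/1920) = 139/1920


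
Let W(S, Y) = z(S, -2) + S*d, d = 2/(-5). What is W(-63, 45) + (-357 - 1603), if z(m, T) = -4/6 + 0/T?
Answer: -29032/15 ≈ -1935.5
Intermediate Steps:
d = -⅖ (d = 2*(-⅕) = -⅖ ≈ -0.40000)
z(m, T) = -⅔ (z(m, T) = -4*⅙ + 0 = -⅔ + 0 = -⅔)
W(S, Y) = -⅔ - 2*S/5 (W(S, Y) = -⅔ + S*(-⅖) = -⅔ - 2*S/5)
W(-63, 45) + (-357 - 1603) = (-⅔ - ⅖*(-63)) + (-357 - 1603) = (-⅔ + 126/5) - 1960 = 368/15 - 1960 = -29032/15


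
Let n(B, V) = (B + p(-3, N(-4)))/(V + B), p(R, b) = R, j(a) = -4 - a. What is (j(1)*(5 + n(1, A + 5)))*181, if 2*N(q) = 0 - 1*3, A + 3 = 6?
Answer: -38915/9 ≈ -4323.9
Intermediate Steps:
A = 3 (A = -3 + 6 = 3)
N(q) = -3/2 (N(q) = (0 - 1*3)/2 = (0 - 3)/2 = (½)*(-3) = -3/2)
n(B, V) = (-3 + B)/(B + V) (n(B, V) = (B - 3)/(V + B) = (-3 + B)/(B + V))
(j(1)*(5 + n(1, A + 5)))*181 = ((-4 - 1*1)*(5 + (-3 + 1)/(1 + (3 + 5))))*181 = ((-4 - 1)*(5 - 2/(1 + 8)))*181 = -5*(5 - 2/9)*181 = -5*43/9*181 = -215/9*181 = -38915/9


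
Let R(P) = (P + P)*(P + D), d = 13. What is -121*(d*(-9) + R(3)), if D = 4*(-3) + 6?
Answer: 16335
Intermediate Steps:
D = -6 (D = -12 + 6 = -6)
R(P) = 2*P*(-6 + P) (R(P) = (P + P)*(P - 6) = (2*P)*(-6 + P) = 2*P*(-6 + P))
-121*(d*(-9) + R(3)) = -121*(13*(-9) + 2*3*(-6 + 3)) = -121*(-117 + 2*3*(-3)) = -121*(-117 - 18) = -121*(-135) = 16335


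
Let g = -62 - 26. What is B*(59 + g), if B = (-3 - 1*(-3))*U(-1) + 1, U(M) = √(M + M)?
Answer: -29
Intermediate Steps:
U(M) = √2*√M (U(M) = √(2*M) = √2*√M)
B = 1 (B = (-3 - 1*(-3))*(√2*√(-1)) + 1 = (-3 + 3)*(√2*I) + 1 = 0*(I*√2) + 1 = 0 + 1 = 1)
g = -88
B*(59 + g) = 1*(59 - 88) = 1*(-29) = -29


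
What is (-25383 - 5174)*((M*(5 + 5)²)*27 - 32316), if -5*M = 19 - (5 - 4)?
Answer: 1284494052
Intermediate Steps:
M = -18/5 (M = -(19 - (5 - 4))/5 = -(19 - 1*1)/5 = -(19 - 1)/5 = -⅕*18 = -18/5 ≈ -3.6000)
(-25383 - 5174)*((M*(5 + 5)²)*27 - 32316) = (-25383 - 5174)*(-18*(5 + 5)²/5*27 - 32316) = -30557*(-18/5*10²*27 - 32316) = -30557*(-18/5*100*27 - 32316) = -30557*(-360*27 - 32316) = -30557*(-9720 - 32316) = -30557*(-42036) = 1284494052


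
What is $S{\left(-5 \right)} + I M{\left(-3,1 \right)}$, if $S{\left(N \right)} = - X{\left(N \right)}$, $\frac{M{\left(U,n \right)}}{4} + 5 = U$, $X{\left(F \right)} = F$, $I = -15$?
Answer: $485$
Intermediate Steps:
$M{\left(U,n \right)} = -20 + 4 U$
$S{\left(N \right)} = - N$
$S{\left(-5 \right)} + I M{\left(-3,1 \right)} = \left(-1\right) \left(-5\right) - 15 \left(-20 + 4 \left(-3\right)\right) = 5 - 15 \left(-20 - 12\right) = 5 - -480 = 5 + 480 = 485$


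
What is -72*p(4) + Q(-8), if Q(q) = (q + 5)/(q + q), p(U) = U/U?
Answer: -1149/16 ≈ -71.813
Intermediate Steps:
p(U) = 1
Q(q) = (5 + q)/(2*q) (Q(q) = (5 + q)/((2*q)) = (5 + q)*(1/(2*q)) = (5 + q)/(2*q))
-72*p(4) + Q(-8) = -72*1 + (1/2)*(5 - 8)/(-8) = -72 + (1/2)*(-1/8)*(-3) = -72 + 3/16 = -1149/16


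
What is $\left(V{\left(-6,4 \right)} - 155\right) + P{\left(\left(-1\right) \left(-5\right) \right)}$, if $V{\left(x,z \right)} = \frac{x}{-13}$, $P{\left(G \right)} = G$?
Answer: $- \frac{1944}{13} \approx -149.54$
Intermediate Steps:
$V{\left(x,z \right)} = - \frac{x}{13}$ ($V{\left(x,z \right)} = x \left(- \frac{1}{13}\right) = - \frac{x}{13}$)
$\left(V{\left(-6,4 \right)} - 155\right) + P{\left(\left(-1\right) \left(-5\right) \right)} = \left(\left(- \frac{1}{13}\right) \left(-6\right) - 155\right) - -5 = \left(\frac{6}{13} - 155\right) + 5 = - \frac{2009}{13} + 5 = - \frac{1944}{13}$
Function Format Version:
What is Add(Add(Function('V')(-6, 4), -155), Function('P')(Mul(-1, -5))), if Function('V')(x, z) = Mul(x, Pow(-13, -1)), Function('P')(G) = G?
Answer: Rational(-1944, 13) ≈ -149.54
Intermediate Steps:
Function('V')(x, z) = Mul(Rational(-1, 13), x) (Function('V')(x, z) = Mul(x, Rational(-1, 13)) = Mul(Rational(-1, 13), x))
Add(Add(Function('V')(-6, 4), -155), Function('P')(Mul(-1, -5))) = Add(Add(Mul(Rational(-1, 13), -6), -155), Mul(-1, -5)) = Add(Add(Rational(6, 13), -155), 5) = Add(Rational(-2009, 13), 5) = Rational(-1944, 13)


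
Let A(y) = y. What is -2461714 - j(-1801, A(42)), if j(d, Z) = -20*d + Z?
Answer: -2497776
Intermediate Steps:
j(d, Z) = Z - 20*d
-2461714 - j(-1801, A(42)) = -2461714 - (42 - 20*(-1801)) = -2461714 - (42 + 36020) = -2461714 - 1*36062 = -2461714 - 36062 = -2497776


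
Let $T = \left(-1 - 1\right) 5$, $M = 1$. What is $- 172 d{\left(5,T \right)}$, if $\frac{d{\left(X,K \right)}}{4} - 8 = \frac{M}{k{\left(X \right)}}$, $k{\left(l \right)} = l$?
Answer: $- \frac{28208}{5} \approx -5641.6$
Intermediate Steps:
$T = -10$ ($T = \left(-2\right) 5 = -10$)
$d{\left(X,K \right)} = 32 + \frac{4}{X}$ ($d{\left(X,K \right)} = 32 + 4 \cdot 1 \frac{1}{X} = 32 + \frac{4}{X}$)
$- 172 d{\left(5,T \right)} = - 172 \left(32 + \frac{4}{5}\right) = \left(-172\right) \frac{164}{5} = - \frac{28208}{5}$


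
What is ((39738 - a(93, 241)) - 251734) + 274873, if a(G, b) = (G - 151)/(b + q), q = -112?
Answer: 8111191/129 ≈ 62877.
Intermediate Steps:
a(G, b) = (-151 + G)/(-112 + b) (a(G, b) = (G - 151)/(b - 112) = (-151 + G)/(-112 + b))
((39738 - a(93, 241)) - 251734) + 274873 = ((39738 - (-151 + 93)/(-112 + 241)) - 251734) + 274873 = ((39738 - (-58)/129) - 251734) + 274873 = ((39738 - 1*(-58/129)) - 251734) + 274873 = ((39738 + 58/129) - 251734) + 274873 = (5126260/129 - 251734) + 274873 = -27347426/129 + 274873 = 8111191/129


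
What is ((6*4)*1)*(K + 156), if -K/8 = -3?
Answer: 4320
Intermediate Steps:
K = 24 (K = -8*(-3) = 24)
((6*4)*1)*(K + 156) = ((6*4)*1)*(24 + 156) = (24*1)*180 = 24*180 = 4320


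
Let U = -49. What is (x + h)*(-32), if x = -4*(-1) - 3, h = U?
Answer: 1536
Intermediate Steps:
h = -49
x = 1 (x = 4 - 3 = 1)
(x + h)*(-32) = (1 - 49)*(-32) = -48*(-32) = 1536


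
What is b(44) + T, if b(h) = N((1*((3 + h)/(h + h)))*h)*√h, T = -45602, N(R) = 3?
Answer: -45602 + 6*√11 ≈ -45582.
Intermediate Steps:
b(h) = 3*√h
b(44) + T = 3*√44 - 45602 = 3*(2*√11) - 45602 = 6*√11 - 45602 = -45602 + 6*√11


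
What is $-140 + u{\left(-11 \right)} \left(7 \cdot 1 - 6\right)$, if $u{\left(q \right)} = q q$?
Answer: $-19$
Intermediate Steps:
$u{\left(q \right)} = q^{2}$
$-140 + u{\left(-11 \right)} \left(7 \cdot 1 - 6\right) = -140 + \left(-11\right)^{2} \left(7 \cdot 1 - 6\right) = -140 + 121 \left(7 - 6\right) = -140 + 121 \cdot 1 = -140 + 121 = -19$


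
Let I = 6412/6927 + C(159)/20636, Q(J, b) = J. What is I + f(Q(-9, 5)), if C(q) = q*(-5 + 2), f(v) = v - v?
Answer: 129013853/142945572 ≈ 0.90254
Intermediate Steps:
f(v) = 0
C(q) = -3*q (C(q) = q*(-3) = -3*q)
I = 129013853/142945572 (I = 6412/6927 - 3*159/20636 = 6412*(1/6927) - 477*1/20636 = 6412/6927 - 477/20636 = 129013853/142945572 ≈ 0.90254)
I + f(Q(-9, 5)) = 129013853/142945572 + 0 = 129013853/142945572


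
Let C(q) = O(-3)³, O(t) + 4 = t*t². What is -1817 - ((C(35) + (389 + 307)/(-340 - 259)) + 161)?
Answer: 16660683/599 ≈ 27814.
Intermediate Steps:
O(t) = -4 + t³ (O(t) = -4 + t*t² = -4 + t³)
C(q) = -29791 (C(q) = (-4 + (-3)³)³ = (-4 - 27)³ = (-31)³ = -29791)
-1817 - ((C(35) + (389 + 307)/(-340 - 259)) + 161) = -1817 - ((-29791 + (389 + 307)/(-340 - 259)) + 161) = -1817 - ((-29791 + 696/(-599)) + 161) = -1817 - ((-29791 + 696*(-1/599)) + 161) = -1817 - ((-29791 - 696/599) + 161) = -1817 - (-17845505/599 + 161) = -1817 - 1*(-17749066/599) = -1817 + 17749066/599 = 16660683/599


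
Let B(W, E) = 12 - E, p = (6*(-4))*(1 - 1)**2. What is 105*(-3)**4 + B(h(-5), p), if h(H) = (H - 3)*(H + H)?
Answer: 8517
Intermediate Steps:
h(H) = 2*H*(-3 + H) (h(H) = (-3 + H)*(2*H) = 2*H*(-3 + H))
p = 0 (p = -24*0**2 = -24*0 = 0)
105*(-3)**4 + B(h(-5), p) = 105*(-3)**4 + (12 - 1*0) = 105*81 + (12 + 0) = 8505 + 12 = 8517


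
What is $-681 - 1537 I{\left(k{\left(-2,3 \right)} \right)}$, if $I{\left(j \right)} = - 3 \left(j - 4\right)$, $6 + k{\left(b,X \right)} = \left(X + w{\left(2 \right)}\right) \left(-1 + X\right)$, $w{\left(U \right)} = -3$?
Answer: $-46791$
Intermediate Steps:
$k{\left(b,X \right)} = -6 + \left(-1 + X\right) \left(-3 + X\right)$ ($k{\left(b,X \right)} = -6 + \left(X - 3\right) \left(-1 + X\right) = -6 + \left(-3 + X\right) \left(-1 + X\right) = -6 + \left(-1 + X\right) \left(-3 + X\right)$)
$I{\left(j \right)} = 12 - 3 j$ ($I{\left(j \right)} = - 3 \left(-4 + j\right) = 12 - 3 j$)
$-681 - 1537 I{\left(k{\left(-2,3 \right)} \right)} = -681 - 1537 \left(12 - 3 \left(-3 + 3^{2} - 12\right)\right) = -681 - 1537 \left(12 - 3 \left(-3 + 9 - 12\right)\right) = -681 - 1537 \left(12 - -18\right) = -681 - 1537 \left(12 + 18\right) = -681 - 46110 = -46791$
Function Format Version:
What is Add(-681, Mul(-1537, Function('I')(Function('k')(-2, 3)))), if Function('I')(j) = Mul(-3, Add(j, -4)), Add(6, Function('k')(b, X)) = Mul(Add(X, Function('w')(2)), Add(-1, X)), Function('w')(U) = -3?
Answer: -46791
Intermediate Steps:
Function('k')(b, X) = Add(-6, Mul(Add(-1, X), Add(-3, X))) (Function('k')(b, X) = Add(-6, Mul(Add(X, -3), Add(-1, X))) = Add(-6, Mul(Add(-3, X), Add(-1, X))) = Add(-6, Mul(Add(-1, X), Add(-3, X))))
Function('I')(j) = Add(12, Mul(-3, j)) (Function('I')(j) = Mul(-3, Add(-4, j)) = Add(12, Mul(-3, j)))
Add(-681, Mul(-1537, Function('I')(Function('k')(-2, 3)))) = Add(-681, Mul(-1537, Add(12, Mul(-3, Add(-3, Pow(3, 2), Mul(-4, 3)))))) = Add(-681, Mul(-1537, Add(12, Mul(-3, Add(-3, 9, -12))))) = Add(-681, Mul(-1537, Add(12, Mul(-3, -6)))) = Add(-681, Mul(-1537, Add(12, 18))) = Add(-681, Mul(-1537, 30)) = Add(-681, -46110) = -46791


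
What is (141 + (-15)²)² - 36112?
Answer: 97844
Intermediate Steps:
(141 + (-15)²)² - 36112 = (141 + 225)² - 36112 = 366² - 36112 = 133956 - 36112 = 97844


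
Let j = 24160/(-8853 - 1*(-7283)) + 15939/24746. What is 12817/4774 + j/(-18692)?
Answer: 66503785052505/24763658844584 ≈ 2.6855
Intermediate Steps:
j = -57283913/3885122 (j = 24160/(-8853 + 7283) + 15939*(1/24746) = 24160/(-1570) + 15939/24746 = 24160*(-1/1570) + 15939/24746 = -2416/157 + 15939/24746 = -57283913/3885122 ≈ -14.744)
12817/4774 + j/(-18692) = 12817/4774 - 57283913/3885122/(-18692) = 12817*(1/4774) - 57283913/3885122*(-1/18692) = 1831/682 + 57283913/72620700424 = 66503785052505/24763658844584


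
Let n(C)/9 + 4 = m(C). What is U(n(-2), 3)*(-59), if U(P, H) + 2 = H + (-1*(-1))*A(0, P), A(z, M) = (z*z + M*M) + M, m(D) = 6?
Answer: -20237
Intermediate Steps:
A(z, M) = M + M² + z² (A(z, M) = (z² + M²) + M = (M² + z²) + M = M + M² + z²)
n(C) = 18 (n(C) = -36 + 9*6 = -36 + 54 = 18)
U(P, H) = -2 + H + P + P² (U(P, H) = -2 + (H + (-1*(-1))*(P + P² + 0²)) = -2 + (H + 1*(P + P² + 0)) = -2 + (H + 1*(P + P²)) = -2 + (H + (P + P²)) = -2 + (H + P + P²) = -2 + H + P + P²)
U(n(-2), 3)*(-59) = (-2 + 3 + 18 + 18²)*(-59) = (-2 + 3 + 18 + 324)*(-59) = 343*(-59) = -20237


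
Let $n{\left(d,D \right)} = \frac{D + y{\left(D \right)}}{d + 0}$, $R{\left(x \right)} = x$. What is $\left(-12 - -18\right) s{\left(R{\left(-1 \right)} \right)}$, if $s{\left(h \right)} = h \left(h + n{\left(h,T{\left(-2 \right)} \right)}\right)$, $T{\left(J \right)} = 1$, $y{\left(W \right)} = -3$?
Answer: $-6$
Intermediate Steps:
$n{\left(d,D \right)} = \frac{-3 + D}{d}$ ($n{\left(d,D \right)} = \frac{D - 3}{d + 0} = \frac{-3 + D}{d}$)
$s{\left(h \right)} = h \left(h - \frac{2}{h}\right)$ ($s{\left(h \right)} = h \left(h + \frac{-3 + 1}{h}\right) = h \left(h + \frac{1}{h} \left(-2\right)\right) = h \left(h - \frac{2}{h}\right)$)
$\left(-12 - -18\right) s{\left(R{\left(-1 \right)} \right)} = \left(-12 - -18\right) \left(-2 + \left(-1\right)^{2}\right) = \left(-12 + 18\right) \left(-2 + 1\right) = 6 \left(-1\right) = -6$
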